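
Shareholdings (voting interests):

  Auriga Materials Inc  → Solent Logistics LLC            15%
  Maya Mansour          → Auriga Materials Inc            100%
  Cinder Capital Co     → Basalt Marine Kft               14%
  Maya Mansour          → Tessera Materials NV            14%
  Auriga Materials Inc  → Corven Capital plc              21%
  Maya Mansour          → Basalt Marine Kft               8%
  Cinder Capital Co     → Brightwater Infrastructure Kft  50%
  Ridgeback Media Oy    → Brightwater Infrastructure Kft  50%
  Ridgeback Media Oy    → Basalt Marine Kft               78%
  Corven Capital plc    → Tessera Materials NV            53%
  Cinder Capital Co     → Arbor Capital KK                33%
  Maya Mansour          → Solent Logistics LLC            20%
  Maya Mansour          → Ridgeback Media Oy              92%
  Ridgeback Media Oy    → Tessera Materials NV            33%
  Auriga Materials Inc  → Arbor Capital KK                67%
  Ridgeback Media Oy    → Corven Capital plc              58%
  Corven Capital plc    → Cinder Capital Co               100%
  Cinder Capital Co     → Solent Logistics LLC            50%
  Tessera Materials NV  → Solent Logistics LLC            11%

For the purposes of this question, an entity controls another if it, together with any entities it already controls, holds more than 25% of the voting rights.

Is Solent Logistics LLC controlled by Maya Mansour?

Maya holds 100% of Auriga, so Maya controls Auriga.
Maya holds 92% of Ridgeback, so Maya controls Ridgeback.
Ridgeback and Auriga together hold 58% + 21% = 79% of Corven, so Maya controls Corven.
Corven holds 100% of Cinder, so Maya controls Cinder.
Corven and Maya and Ridgeback together hold 53% + 14% + 33% = 100% of Tessera, so Maya controls Tessera.
Cinder and Maya and Auriga and Tessera together hold 50% + 20% + 15% + 11% = 96% of Solent, so Maya controls Solent.

Yes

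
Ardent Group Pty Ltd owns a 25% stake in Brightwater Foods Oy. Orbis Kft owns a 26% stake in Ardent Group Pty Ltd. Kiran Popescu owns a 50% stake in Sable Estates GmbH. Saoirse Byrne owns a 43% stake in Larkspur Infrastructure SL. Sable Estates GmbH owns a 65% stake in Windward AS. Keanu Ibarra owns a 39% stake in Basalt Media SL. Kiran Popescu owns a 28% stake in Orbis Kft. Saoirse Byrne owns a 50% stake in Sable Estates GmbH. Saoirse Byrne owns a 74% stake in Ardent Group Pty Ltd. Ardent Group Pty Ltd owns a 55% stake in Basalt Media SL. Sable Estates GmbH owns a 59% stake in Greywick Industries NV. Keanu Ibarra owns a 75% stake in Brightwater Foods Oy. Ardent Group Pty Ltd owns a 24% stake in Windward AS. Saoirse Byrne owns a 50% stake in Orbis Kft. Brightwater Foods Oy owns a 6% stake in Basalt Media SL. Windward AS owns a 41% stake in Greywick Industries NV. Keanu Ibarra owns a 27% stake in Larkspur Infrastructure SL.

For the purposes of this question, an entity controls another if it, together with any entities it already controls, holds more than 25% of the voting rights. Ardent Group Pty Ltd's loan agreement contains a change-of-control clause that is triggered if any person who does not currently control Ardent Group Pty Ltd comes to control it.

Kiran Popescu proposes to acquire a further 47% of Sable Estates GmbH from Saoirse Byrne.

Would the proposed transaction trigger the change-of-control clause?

No

The purchase adds only to Kiran's holdings (Saoirse's stake shrinks), so Kiran is the only person who could newly come to control Ardent.
Kiran holds 28% of Orbis, so Kiran controls Orbis.
Orbis holds 26% of Ardent, so Kiran controls Ardent.
So Kiran already controls Ardent before the transaction.
After the purchase, Kiran's direct stake in Sable rises to 50% + 47% = 97%, and Saoirse's stake falls to 3%.
Kiran controlled Ardent already, so this is not a new person acquiring control; every other person's position is unchanged or reduced.
No new person acquires control, so the clause is not triggered.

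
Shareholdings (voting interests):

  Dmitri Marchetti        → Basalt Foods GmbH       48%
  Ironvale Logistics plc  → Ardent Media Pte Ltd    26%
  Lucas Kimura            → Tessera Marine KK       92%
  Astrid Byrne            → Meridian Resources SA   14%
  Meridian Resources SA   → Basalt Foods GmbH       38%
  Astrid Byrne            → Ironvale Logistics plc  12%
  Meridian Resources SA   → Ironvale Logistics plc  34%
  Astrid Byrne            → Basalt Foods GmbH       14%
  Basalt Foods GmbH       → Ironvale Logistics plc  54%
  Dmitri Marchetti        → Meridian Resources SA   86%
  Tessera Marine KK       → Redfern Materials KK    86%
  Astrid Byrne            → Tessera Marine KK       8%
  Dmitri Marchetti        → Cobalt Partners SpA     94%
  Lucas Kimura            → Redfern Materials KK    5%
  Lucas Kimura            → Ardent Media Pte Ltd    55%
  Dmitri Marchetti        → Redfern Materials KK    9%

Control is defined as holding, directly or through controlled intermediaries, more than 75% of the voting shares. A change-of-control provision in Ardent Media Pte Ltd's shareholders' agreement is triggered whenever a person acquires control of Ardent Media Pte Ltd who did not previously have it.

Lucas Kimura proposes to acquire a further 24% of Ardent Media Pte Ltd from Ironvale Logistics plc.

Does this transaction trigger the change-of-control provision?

The purchase adds only to Lucas's holdings (Ironvale's stake shrinks), so Lucas is the only person who could newly come to control Ardent.
Lucas holds 92% of Tessera, so Lucas controls Tessera.
Tessera and Lucas together hold 86% + 5% = 91% of Redfern, so Lucas controls Redfern.
In Ardent, Lucas's side holds only 55%, not > 75%.
So before the transaction, Lucas does not control Ardent.
After the purchase, Lucas's direct stake in Ardent rises to 55% + 24% = 79%, and Ironvale's stake falls to 2%.
Lucas holds 79% of Ardent, so Lucas controls Ardent.
Lucas did not control Ardent before and does after, so the clause is triggered.

Yes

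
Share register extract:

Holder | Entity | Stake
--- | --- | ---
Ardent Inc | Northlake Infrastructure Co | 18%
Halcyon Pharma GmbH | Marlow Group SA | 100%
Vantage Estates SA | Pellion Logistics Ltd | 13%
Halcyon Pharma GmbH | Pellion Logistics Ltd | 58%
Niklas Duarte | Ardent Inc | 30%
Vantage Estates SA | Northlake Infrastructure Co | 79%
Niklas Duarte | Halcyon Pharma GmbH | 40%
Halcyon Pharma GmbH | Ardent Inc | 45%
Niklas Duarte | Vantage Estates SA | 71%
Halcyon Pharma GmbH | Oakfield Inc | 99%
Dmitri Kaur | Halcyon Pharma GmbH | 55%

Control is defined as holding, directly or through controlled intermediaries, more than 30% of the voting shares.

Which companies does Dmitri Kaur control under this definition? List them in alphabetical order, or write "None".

Ardent Inc, Halcyon Pharma GmbH, Marlow Group SA, Oakfield Inc, Pellion Logistics Ltd

Dmitri holds 55% of Halcyon, so Dmitri controls Halcyon.
Halcyon holds 45% of Ardent, so Dmitri controls Ardent.
Halcyon holds 99% of Oakfield, so Dmitri controls Oakfield.
Halcyon holds 58% of Pellion, so Dmitri controls Pellion.
Halcyon holds 100% of Marlow, so Dmitri controls Marlow.
No other company's threshold is met.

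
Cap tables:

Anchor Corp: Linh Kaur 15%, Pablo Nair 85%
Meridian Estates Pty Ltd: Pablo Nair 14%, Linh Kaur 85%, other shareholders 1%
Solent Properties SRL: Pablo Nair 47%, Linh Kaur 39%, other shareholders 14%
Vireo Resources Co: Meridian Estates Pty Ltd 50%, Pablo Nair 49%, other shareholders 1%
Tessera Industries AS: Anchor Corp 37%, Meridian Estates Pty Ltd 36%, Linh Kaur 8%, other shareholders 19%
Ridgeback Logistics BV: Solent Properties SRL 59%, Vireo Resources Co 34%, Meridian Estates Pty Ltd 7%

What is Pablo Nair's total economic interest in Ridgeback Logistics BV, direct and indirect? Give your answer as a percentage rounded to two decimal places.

47.75%

Pablo reaches Ridgeback along 4 paths.
Via Solent: 47% × 59% = 27.73%.
Via Meridian → Vireo: 14% × 50% × 34% = 2.38%.
Via Vireo: 49% × 34% = 16.66%.
Via Meridian: 14% × 7% = 0.98%.
Total: 27.73% + 2.38% + 16.66% + 0.98% = 47.75%.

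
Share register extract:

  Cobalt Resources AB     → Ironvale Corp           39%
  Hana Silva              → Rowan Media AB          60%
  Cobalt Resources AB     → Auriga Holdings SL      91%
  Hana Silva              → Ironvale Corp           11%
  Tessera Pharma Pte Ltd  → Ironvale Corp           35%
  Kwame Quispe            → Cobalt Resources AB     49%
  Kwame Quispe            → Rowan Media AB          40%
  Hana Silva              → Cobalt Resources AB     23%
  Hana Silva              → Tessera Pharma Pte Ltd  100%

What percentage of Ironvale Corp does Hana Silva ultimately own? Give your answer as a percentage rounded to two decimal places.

Hana reaches Ironvale along 3 paths.
Via Cobalt: 23% × 39% = 8.97%.
Via Tessera: 100% × 35% = 35%.
Direct stake: 11% = 11%.
Total: 8.97% + 35% + 11% = 54.97%.

54.97%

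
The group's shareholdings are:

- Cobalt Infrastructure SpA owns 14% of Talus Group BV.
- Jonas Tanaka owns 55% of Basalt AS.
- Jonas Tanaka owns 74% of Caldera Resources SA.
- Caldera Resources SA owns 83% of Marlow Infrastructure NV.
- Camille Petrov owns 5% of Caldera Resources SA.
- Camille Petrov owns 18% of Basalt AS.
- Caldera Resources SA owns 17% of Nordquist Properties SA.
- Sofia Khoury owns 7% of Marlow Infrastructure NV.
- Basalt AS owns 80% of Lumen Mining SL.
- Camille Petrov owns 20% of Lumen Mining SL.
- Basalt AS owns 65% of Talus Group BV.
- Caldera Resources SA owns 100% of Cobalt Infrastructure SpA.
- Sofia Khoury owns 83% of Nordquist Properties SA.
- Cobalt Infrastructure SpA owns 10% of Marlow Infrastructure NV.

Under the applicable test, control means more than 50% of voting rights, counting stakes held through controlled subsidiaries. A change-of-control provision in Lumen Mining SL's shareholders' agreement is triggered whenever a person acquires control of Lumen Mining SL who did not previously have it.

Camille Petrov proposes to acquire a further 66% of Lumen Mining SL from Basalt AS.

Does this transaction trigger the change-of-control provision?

The purchase adds only to Camille's holdings (Basalt's stake shrinks), so Camille is the only person who could newly come to control Lumen.
Camille's largest direct stake is 20% in Lumen, which does not meet the threshold, so Camille controls no company.
In Lumen, Camille's side holds only 20%, not > 50%.
So before the transaction, Camille does not control Lumen.
After the purchase, Camille's direct stake in Lumen rises to 20% + 66% = 86%, and Basalt's stake falls to 14%.
Camille holds 86% of Lumen, so Camille controls Lumen.
Camille did not control Lumen before and does after, so the clause is triggered.

Yes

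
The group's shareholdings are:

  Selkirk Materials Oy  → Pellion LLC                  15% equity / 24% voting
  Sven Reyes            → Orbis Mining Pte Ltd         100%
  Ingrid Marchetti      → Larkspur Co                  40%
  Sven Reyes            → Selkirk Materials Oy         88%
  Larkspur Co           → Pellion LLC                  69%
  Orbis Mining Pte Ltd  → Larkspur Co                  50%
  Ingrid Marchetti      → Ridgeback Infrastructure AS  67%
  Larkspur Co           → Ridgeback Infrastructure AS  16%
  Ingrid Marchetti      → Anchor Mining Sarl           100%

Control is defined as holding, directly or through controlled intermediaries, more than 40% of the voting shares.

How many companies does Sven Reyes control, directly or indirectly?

4

Sven holds 100% of Orbis, so Sven controls Orbis.
Sven holds 88% of Selkirk, so Sven controls Selkirk.
Orbis holds 50% of Larkspur, so Sven controls Larkspur.
Selkirk and Larkspur together hold 24% + 69% = 93% of Pellion, so Sven controls Pellion.
No other company's threshold is met.
Sven controls 4 companies.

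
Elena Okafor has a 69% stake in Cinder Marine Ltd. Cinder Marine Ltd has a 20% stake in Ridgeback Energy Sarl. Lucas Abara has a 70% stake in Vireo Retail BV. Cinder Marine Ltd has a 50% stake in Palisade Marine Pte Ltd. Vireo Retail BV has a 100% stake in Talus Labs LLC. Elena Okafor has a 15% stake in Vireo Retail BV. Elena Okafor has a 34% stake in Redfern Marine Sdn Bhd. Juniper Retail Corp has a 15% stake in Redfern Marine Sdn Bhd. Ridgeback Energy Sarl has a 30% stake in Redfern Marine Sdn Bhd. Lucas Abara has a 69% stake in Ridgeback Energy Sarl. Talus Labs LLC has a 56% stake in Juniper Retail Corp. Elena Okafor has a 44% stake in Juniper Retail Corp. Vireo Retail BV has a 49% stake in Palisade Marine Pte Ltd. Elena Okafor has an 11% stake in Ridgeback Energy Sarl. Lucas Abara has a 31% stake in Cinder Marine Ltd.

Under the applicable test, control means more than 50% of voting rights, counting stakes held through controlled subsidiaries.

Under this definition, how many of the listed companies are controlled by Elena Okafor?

Elena holds 69% of Cinder, so Elena controls Cinder.
No other company's threshold is met.
Elena controls 1 company.

1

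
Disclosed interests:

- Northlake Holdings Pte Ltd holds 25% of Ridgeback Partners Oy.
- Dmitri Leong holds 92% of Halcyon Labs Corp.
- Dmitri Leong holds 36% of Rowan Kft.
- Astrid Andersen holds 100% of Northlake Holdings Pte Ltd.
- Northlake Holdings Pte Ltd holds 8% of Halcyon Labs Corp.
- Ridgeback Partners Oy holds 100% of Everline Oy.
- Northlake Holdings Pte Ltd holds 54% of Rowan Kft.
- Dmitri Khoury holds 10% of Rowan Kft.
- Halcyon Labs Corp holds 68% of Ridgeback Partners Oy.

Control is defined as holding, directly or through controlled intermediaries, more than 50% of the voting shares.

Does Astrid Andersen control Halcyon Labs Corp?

Astrid holds 100% of Northlake, so Astrid controls Northlake.
Northlake holds 54% of Rowan, so Astrid controls Rowan.
In Halcyon, Astrid's side holds only 8%, not > 50%.
So Astrid does not control Halcyon.

No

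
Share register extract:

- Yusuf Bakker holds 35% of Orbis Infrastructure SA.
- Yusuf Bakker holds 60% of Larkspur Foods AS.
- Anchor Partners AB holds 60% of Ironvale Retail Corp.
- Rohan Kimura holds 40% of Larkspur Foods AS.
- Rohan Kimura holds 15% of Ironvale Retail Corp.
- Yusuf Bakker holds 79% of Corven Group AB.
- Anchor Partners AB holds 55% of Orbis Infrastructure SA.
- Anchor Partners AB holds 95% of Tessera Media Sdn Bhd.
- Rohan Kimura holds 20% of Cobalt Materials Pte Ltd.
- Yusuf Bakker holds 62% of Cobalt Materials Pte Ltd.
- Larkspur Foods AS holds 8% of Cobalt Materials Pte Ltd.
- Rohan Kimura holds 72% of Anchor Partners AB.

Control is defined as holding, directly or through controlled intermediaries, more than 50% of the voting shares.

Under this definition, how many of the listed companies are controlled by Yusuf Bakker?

3

Yusuf holds 60% of Larkspur, so Yusuf controls Larkspur.
Yusuf and Larkspur together hold 62% + 8% = 70% of Cobalt, so Yusuf controls Cobalt.
Yusuf holds 79% of Corven, so Yusuf controls Corven.
No other company's threshold is met.
Yusuf controls 3 companies.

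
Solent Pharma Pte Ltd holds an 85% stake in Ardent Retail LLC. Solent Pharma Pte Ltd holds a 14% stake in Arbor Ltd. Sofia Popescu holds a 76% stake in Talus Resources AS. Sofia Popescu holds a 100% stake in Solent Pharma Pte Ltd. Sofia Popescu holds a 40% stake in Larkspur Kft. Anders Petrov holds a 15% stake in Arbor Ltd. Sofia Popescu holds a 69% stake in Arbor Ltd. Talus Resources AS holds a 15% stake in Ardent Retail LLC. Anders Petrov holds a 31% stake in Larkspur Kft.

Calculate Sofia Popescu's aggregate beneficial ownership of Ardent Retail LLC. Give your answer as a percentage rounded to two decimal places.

96.40%

Sofia reaches Ardent along 2 paths.
Via Talus: 76% × 15% = 11.4%.
Via Solent: 100% × 85% = 85%.
Total: 11.4% + 85% = 96.4%.
Rounded: 96.40%.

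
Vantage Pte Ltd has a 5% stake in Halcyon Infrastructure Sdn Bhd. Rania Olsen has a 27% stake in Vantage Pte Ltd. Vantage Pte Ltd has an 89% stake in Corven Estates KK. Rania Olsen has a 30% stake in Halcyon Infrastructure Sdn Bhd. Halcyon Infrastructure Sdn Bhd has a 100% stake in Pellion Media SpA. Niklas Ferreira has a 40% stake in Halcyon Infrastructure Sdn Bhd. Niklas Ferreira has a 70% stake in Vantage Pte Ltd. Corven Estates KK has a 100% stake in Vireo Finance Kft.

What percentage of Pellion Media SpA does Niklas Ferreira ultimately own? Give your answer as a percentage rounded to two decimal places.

Niklas reaches Pellion along 2 paths.
Via Halcyon: 40% × 100% = 40%.
Via Vantage → Halcyon: 70% × 5% × 100% = 3.5%.
Total: 40% + 3.5% = 43.5%.
Rounded: 43.50%.

43.50%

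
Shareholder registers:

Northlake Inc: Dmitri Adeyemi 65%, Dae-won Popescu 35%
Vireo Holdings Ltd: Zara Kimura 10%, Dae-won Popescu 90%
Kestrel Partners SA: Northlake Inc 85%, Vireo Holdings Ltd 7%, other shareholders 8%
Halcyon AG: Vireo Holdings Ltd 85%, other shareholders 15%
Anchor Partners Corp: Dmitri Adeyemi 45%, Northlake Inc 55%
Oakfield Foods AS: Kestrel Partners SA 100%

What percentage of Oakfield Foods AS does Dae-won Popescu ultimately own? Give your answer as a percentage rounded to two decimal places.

Dae-won reaches Oakfield along 2 paths.
Via Northlake → Kestrel: 35% × 85% × 100% = 29.75%.
Via Vireo → Kestrel: 90% × 7% × 100% = 6.3%.
Total: 29.75% + 6.3% = 36.05%.

36.05%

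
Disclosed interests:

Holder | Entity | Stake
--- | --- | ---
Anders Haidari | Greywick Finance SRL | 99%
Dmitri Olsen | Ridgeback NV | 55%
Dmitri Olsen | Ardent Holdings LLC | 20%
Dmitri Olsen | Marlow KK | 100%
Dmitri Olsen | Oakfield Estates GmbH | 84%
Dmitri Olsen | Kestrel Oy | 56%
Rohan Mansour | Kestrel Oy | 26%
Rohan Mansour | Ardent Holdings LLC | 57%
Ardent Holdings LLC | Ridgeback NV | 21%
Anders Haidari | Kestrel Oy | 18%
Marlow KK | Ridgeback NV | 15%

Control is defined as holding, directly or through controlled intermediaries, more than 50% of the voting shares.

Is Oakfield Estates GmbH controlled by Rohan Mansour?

No

Rohan holds 57% of Ardent, so Rohan controls Ardent.
Neither Rohan nor any entity Rohan controls holds any voting interest in Oakfield.
So Rohan does not control Oakfield.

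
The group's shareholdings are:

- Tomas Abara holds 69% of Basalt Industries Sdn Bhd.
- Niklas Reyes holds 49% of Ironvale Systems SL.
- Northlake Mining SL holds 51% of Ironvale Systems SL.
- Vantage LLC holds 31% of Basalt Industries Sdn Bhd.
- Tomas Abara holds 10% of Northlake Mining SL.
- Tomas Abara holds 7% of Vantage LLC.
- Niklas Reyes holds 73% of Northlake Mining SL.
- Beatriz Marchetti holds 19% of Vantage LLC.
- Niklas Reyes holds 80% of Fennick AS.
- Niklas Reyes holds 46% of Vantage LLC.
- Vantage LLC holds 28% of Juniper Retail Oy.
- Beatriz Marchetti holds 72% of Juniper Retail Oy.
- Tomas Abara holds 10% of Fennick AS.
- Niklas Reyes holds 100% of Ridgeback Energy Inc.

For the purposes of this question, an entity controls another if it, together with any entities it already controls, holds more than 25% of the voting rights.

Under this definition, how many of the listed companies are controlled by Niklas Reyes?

Niklas holds 46% of Vantage, so Niklas controls Vantage.
Niklas holds 73% of Northlake, so Niklas controls Northlake.
Niklas holds 80% of Fennick, so Niklas controls Fennick.
Vantage holds 31% of Basalt, so Niklas controls Basalt.
Vantage holds 28% of Juniper, so Niklas controls Juniper.
Niklas and Northlake together hold 49% + 51% = 100% of Ironvale, so Niklas controls Ironvale.
Niklas holds 100% of Ridgeback, so Niklas controls Ridgeback.
Niklas controls 7 companies.

7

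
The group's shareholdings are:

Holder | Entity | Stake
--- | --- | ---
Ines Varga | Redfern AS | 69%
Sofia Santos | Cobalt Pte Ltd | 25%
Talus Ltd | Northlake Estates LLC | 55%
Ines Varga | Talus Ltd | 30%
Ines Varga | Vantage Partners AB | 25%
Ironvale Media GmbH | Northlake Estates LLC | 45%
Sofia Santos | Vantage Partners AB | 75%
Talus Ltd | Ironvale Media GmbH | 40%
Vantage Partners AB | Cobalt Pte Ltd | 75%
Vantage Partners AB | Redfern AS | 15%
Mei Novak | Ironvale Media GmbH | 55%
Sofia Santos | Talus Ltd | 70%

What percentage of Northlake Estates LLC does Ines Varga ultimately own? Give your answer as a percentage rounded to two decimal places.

21.90%

Ines reaches Northlake along 2 paths.
Via Talus: 30% × 55% = 16.5%.
Via Talus → Ironvale: 30% × 40% × 45% = 5.4%.
Total: 16.5% + 5.4% = 21.9%.
Rounded: 21.90%.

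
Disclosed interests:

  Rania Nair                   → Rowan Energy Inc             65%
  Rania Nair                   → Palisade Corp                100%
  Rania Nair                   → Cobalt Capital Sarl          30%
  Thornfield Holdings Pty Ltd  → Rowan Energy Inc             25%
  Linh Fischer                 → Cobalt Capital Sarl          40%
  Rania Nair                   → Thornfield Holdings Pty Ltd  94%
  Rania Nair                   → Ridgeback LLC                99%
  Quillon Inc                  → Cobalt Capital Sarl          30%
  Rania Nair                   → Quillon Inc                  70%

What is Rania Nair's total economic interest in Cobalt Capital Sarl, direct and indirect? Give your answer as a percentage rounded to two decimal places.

51.00%

Rania reaches Cobalt along 2 paths.
Via Quillon: 70% × 30% = 21%.
Direct stake: 30% = 30%.
Total: 21% + 30% = 51%.
Rounded: 51.00%.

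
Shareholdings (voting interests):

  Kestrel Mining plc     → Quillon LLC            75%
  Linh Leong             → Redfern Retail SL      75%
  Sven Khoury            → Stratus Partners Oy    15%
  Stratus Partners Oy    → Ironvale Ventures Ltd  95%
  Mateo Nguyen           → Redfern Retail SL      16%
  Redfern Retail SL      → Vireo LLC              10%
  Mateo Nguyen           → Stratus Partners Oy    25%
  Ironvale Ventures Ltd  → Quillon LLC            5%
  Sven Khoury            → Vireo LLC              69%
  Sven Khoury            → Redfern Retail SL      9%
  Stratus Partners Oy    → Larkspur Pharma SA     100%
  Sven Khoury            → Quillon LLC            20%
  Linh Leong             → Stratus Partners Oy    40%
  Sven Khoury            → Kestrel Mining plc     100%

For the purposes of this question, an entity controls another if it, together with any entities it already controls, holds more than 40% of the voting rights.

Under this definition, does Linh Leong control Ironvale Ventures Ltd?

No

Linh holds 75% of Redfern, so Linh controls Redfern.
Neither Linh nor any entity Linh controls holds any voting interest in Ironvale.
So Linh does not control Ironvale.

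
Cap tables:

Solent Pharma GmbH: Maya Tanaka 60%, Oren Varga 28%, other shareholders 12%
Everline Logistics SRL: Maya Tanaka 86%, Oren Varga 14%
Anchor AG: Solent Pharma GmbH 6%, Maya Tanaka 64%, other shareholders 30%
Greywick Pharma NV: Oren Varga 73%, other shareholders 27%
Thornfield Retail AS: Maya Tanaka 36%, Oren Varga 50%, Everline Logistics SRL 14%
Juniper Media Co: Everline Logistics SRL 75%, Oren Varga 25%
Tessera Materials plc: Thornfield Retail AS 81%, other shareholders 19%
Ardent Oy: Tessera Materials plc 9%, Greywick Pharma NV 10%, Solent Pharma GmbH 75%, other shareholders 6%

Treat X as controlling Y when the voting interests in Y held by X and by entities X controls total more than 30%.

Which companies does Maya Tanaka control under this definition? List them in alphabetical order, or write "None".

Maya holds 60% of Solent, so Maya controls Solent.
Maya holds 86% of Everline, so Maya controls Everline.
Solent and Maya together hold 6% + 64% = 70% of Anchor, so Maya controls Anchor.
Maya and Everline together hold 36% + 14% = 50% of Thornfield, so Maya controls Thornfield.
Everline holds 75% of Juniper, so Maya controls Juniper.
Thornfield holds 81% of Tessera, so Maya controls Tessera.
Tessera and Solent together hold 9% + 75% = 84% of Ardent, so Maya controls Ardent.
No other company's threshold is met.

Anchor AG, Ardent Oy, Everline Logistics SRL, Juniper Media Co, Solent Pharma GmbH, Tessera Materials plc, Thornfield Retail AS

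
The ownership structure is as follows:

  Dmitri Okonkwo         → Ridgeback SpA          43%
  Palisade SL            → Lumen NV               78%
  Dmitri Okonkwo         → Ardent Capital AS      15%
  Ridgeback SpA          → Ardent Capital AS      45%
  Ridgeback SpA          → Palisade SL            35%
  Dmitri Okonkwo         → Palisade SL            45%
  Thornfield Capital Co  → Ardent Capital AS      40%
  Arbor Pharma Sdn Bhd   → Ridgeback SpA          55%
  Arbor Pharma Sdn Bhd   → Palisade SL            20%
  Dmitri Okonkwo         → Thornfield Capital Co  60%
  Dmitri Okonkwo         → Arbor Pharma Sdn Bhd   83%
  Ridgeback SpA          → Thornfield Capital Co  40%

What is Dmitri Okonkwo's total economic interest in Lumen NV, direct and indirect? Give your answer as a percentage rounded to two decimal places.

72.25%

Dmitri reaches Lumen along 4 paths.
Via Arbor → Palisade: 83% × 20% × 78% = 12.948%.
Via Ridgeback → Palisade: 43% × 35% × 78% = 11.739%.
Via Arbor → Ridgeback → Palisade: 83% × 55% × 35% × 78% = 12.46245%.
Via Palisade: 45% × 78% = 35.1%.
Total: 12.948% + 11.739% + 12.46245% + 35.1% = 72.24945%.
Rounded: 72.25%.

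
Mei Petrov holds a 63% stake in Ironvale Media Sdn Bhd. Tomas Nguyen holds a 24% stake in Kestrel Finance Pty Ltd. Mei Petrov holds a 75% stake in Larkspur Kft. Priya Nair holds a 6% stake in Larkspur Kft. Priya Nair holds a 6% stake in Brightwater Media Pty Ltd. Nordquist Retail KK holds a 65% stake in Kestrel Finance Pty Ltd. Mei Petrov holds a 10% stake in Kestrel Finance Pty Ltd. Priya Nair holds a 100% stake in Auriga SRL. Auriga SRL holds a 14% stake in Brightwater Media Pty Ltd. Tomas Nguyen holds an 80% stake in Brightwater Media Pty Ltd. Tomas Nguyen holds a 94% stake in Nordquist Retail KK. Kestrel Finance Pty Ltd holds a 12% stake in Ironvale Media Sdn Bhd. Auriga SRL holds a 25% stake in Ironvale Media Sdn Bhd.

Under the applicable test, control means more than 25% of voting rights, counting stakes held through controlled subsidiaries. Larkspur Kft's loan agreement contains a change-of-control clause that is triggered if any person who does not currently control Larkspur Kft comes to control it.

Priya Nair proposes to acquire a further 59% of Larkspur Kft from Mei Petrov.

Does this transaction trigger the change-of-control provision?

The purchase adds only to Priya's holdings (Mei's stake shrinks), so Priya is the only person who could newly come to control Larkspur.
Priya holds 100% of Auriga, so Priya controls Auriga.
In Larkspur, Priya's side holds only 6%, not > 25%.
So before the transaction, Priya does not control Larkspur.
After the purchase, Priya's direct stake in Larkspur rises to 6% + 59% = 65%, and Mei's stake falls to 16%.
Priya holds 65% of Larkspur, so Priya controls Larkspur.
Priya did not control Larkspur before and does after, so the clause is triggered.

Yes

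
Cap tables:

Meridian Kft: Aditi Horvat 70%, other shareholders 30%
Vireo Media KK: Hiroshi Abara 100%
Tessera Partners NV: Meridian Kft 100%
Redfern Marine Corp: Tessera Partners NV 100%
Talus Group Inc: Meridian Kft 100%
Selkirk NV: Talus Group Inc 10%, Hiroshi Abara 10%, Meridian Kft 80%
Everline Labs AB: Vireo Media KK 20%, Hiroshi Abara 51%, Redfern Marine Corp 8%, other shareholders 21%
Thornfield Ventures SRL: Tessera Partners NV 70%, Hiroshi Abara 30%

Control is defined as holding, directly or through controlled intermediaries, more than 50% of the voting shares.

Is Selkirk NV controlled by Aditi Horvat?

Yes

Aditi holds 70% of Meridian, so Aditi controls Meridian.
Meridian holds 100% of Talus, so Aditi controls Talus.
Talus and Meridian together hold 10% + 80% = 90% of Selkirk, so Aditi controls Selkirk.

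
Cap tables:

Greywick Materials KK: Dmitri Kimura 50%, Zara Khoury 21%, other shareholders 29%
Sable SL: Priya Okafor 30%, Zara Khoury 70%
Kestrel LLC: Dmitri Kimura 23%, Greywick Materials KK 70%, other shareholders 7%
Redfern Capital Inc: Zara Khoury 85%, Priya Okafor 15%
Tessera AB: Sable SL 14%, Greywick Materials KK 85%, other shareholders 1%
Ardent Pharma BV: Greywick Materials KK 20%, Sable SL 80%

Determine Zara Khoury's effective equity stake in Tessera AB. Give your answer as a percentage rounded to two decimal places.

27.65%

Zara reaches Tessera along 2 paths.
Via Sable: 70% × 14% = 9.8%.
Via Greywick: 21% × 85% = 17.85%.
Total: 9.8% + 17.85% = 27.65%.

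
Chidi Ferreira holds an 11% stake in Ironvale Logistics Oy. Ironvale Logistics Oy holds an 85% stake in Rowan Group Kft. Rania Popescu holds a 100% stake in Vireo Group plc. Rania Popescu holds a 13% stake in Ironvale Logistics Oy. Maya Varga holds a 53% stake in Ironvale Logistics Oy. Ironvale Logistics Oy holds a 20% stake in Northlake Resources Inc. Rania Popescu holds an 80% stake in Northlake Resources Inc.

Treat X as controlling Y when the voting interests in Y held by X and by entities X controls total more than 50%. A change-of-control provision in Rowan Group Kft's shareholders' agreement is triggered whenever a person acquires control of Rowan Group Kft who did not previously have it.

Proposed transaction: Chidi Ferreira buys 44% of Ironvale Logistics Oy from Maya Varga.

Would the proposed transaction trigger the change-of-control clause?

The purchase adds only to Chidi's holdings (Maya's stake shrinks), so Chidi is the only person who could newly come to control Rowan.
Chidi's largest direct stake is 11% in Ironvale, which does not meet the threshold, so Chidi controls no company.
Neither Chidi nor any entity Chidi controls holds any voting interest in Rowan.
So before the transaction, Chidi does not control Rowan.
After the purchase, Chidi's direct stake in Ironvale rises to 11% + 44% = 55%, and Maya's stake falls to 9%.
Chidi holds 55% of Ironvale, so Chidi controls Ironvale.
Ironvale holds 85% of Rowan, so Chidi controls Rowan.
Chidi did not control Rowan before and does after, so the clause is triggered.

Yes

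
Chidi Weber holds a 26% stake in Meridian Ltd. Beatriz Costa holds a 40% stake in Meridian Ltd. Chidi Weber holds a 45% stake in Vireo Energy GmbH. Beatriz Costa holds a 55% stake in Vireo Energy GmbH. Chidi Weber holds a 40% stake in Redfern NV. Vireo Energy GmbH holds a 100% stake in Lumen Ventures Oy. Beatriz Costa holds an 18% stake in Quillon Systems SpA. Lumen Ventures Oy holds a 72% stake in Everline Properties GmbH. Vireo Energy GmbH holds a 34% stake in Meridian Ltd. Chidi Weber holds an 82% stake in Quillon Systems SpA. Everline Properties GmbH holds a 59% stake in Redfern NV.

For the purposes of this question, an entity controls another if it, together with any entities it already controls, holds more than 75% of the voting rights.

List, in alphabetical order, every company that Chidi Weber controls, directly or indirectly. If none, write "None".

Quillon Systems SpA

Chidi holds 82% of Quillon, so Chidi controls Quillon.
No other company's threshold is met.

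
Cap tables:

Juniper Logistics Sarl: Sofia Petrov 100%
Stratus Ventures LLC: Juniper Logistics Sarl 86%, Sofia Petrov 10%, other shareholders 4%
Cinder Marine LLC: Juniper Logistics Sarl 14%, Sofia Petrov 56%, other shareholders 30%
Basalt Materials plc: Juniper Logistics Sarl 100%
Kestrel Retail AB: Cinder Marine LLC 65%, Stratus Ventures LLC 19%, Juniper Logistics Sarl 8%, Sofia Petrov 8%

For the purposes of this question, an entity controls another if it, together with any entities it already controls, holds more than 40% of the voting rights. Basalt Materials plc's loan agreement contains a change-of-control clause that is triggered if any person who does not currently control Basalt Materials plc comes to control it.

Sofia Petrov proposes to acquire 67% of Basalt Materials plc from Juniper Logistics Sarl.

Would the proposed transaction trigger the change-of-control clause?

The purchase adds only to Sofia's holdings (Juniper's stake shrinks), so Sofia is the only person who could newly come to control Basalt.
Sofia holds 100% of Juniper, so Sofia controls Juniper.
Juniper holds 100% of Basalt, so Sofia controls Basalt.
So Sofia already controls Basalt before the transaction.
After the purchase, Sofia holds 67% of Basalt directly, and Juniper's stake falls to 33%.
Sofia controlled Basalt already, so this is not a new person acquiring control; every other person's position is unchanged or reduced.
No new person acquires control, so the clause is not triggered.

No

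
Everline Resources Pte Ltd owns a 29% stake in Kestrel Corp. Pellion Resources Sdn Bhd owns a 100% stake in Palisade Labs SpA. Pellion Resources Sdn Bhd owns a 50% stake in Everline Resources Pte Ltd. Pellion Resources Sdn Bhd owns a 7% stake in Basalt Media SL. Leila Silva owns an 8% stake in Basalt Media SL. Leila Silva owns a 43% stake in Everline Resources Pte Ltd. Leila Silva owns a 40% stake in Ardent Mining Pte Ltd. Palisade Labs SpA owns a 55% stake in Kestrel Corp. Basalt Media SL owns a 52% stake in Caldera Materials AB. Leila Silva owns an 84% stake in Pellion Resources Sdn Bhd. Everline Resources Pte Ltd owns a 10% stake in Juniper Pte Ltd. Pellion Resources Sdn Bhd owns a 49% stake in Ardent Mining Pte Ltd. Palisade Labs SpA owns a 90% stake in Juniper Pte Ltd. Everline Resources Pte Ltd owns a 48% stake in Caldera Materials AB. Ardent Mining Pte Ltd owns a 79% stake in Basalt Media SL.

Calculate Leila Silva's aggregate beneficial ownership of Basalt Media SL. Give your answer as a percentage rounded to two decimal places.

78.00%

Leila reaches Basalt along 4 paths.
Via Ardent: 40% × 79% = 31.6%.
Via Pellion → Ardent: 84% × 49% × 79% = 32.5164%.
Direct stake: 8% = 8%.
Via Pellion: 84% × 7% = 5.88%.
Total: 31.6% + 32.5164% + 8% + 5.88% = 77.9964%.
Rounded: 78.00%.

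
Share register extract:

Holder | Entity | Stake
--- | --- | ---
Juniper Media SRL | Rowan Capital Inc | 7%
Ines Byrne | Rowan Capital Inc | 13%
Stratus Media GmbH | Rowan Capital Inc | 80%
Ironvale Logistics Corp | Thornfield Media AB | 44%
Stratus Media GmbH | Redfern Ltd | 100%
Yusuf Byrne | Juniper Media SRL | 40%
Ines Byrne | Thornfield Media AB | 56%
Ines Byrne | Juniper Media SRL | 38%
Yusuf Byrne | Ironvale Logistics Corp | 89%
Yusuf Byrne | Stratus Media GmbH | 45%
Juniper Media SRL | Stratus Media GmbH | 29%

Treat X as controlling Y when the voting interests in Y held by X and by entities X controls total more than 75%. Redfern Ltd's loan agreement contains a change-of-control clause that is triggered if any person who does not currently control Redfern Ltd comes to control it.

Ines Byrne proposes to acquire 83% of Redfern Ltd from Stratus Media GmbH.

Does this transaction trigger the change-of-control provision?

Yes

The purchase adds only to Ines's holdings (Stratus's stake shrinks), so Ines is the only person who could newly come to control Redfern.
Ines's largest direct stake is 56% in Thornfield, which does not meet the threshold, so Ines controls no company.
Neither Ines nor any entity Ines controls holds any voting interest in Redfern.
So before the transaction, Ines does not control Redfern.
After the purchase, Ines holds 83% of Redfern directly, and Stratus's stake falls to 17%.
Ines holds 83% of Redfern, so Ines controls Redfern.
Ines did not control Redfern before and does after, so the clause is triggered.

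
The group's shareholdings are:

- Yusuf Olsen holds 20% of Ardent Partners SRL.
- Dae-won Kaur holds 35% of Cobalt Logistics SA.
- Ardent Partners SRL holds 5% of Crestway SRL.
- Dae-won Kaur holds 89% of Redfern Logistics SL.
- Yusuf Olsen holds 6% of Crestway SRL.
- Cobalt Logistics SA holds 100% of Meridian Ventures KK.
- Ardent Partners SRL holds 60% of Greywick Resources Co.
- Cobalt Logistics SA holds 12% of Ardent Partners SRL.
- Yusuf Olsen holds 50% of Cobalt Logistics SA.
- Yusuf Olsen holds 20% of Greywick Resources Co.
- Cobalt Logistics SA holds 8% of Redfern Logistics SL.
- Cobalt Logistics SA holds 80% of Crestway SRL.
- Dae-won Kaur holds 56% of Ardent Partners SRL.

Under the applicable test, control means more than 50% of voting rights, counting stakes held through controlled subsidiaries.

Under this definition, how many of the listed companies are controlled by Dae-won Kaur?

Dae-won holds 56% of Ardent, so Dae-won controls Ardent.
Dae-won holds 89% of Redfern, so Dae-won controls Redfern.
Ardent holds 60% of Greywick, so Dae-won controls Greywick.
No other company's threshold is met.
Dae-won controls 3 companies.

3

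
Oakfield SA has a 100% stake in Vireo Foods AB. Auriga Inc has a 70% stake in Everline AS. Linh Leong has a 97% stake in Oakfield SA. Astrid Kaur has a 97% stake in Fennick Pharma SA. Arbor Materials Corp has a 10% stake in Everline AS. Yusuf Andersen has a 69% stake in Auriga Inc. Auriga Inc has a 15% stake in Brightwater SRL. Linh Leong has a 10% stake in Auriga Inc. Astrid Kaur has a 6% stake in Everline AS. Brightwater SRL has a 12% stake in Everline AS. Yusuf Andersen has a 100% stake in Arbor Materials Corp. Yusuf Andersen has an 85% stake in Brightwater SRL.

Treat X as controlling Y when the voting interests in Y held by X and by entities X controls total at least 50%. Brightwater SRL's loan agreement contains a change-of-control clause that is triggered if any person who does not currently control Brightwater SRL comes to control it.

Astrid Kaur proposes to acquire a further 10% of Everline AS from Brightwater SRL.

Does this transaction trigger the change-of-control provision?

The purchase adds only to Astrid's holdings (Brightwater's stake shrinks), so Astrid is the only person who could newly come to control Brightwater.
Astrid holds 97% of Fennick, so Astrid controls Fennick.
Neither Astrid nor any entity Astrid controls holds any voting interest in Brightwater.
So before the transaction, Astrid does not control Brightwater.
After the purchase, Astrid's direct stake in Everline rises to 6% + 10% = 16%, and Brightwater's stake falls to 2%.
Astrid's side now holds 16% of Everline, not ≥ 50%, so Astrid still does not control Everline.
After the transaction, neither Astrid nor any entity Astrid controls holds a voting interest in Brightwater, so Astrid still does not control it.
No new person acquires control, so the clause is not triggered.

No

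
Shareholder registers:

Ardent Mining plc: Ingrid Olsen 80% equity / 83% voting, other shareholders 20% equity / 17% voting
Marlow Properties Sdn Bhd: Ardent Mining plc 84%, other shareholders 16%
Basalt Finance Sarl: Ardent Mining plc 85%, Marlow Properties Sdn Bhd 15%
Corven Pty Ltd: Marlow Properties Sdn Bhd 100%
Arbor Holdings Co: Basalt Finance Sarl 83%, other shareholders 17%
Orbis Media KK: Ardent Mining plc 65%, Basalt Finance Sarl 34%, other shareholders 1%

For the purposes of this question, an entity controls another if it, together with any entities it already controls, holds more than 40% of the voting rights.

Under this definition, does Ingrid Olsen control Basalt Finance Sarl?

Yes

Ingrid holds 83% of Ardent, so Ingrid controls Ardent.
Ardent holds 84% of Marlow, so Ingrid controls Marlow.
Ardent and Marlow together hold 85% + 15% = 100% of Basalt, so Ingrid controls Basalt.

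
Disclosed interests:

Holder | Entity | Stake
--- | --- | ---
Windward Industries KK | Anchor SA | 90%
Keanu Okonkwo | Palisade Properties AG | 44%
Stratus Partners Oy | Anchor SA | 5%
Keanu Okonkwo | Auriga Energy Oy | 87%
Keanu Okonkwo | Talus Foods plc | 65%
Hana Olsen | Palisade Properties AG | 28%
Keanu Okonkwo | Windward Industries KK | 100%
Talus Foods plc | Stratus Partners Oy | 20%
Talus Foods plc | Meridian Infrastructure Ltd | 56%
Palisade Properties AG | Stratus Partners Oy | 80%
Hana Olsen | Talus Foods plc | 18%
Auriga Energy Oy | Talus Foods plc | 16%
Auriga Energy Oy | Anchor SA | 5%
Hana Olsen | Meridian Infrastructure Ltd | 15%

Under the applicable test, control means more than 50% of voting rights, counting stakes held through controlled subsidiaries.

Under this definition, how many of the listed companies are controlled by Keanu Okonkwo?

5

Keanu holds 87% of Auriga, so Keanu controls Auriga.
Keanu holds 100% of Windward, so Keanu controls Windward.
Keanu and Auriga together hold 65% + 16% = 81% of Talus, so Keanu controls Talus.
Auriga and Windward together hold 5% + 90% = 95% of Anchor, so Keanu controls Anchor.
Talus holds 56% of Meridian, so Keanu controls Meridian.
No other company's threshold is met.
Keanu controls 5 companies.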